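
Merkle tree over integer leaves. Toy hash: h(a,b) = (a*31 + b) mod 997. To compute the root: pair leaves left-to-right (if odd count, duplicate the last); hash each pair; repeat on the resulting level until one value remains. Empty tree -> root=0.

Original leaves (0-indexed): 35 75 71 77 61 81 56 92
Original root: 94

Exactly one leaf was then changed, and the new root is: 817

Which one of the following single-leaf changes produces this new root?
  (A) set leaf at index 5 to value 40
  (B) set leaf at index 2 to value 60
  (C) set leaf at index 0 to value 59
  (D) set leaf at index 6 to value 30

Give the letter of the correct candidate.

Original leaves: [35, 75, 71, 77, 61, 81, 56, 92]
Target new root: 817
Try each candidate change and compute the resulting root:
Candidate A: set leaf[5] = 40 -> leaves = [35, 75, 71, 77, 61, 40, 56, 92]
  L0: [35, 75, 71, 77, 61, 40, 56, 92]
  L1: h(35,75)=(35*31+75)%997=163 h(71,77)=(71*31+77)%997=284 h(61,40)=(61*31+40)%997=934 h(56,92)=(56*31+92)%997=831 -> [163, 284, 934, 831]
  L2: h(163,284)=(163*31+284)%997=352 h(934,831)=(934*31+831)%997=872 -> [352, 872]
  L3: h(352,872)=(352*31+872)%997=817 -> [817]
  root = 817 == target 817  ** MATCH **
Candidate B: set leaf[2] = 60 -> leaves = [35, 75, 60, 77, 61, 81, 56, 92]
  L0: [35, 75, 60, 77, 61, 81, 56, 92]
  L1: h(35,75)=(35*31+75)%997=163 h(60,77)=(60*31+77)%997=940 h(61,81)=(61*31+81)%997=975 h(56,92)=(56*31+92)%997=831 -> [163, 940, 975, 831]
  L2: h(163,940)=(163*31+940)%997=11 h(975,831)=(975*31+831)%997=149 -> [11, 149]
  L3: h(11,149)=(11*31+149)%997=490 -> [490]
  root = 490 != target 817
Candidate C: set leaf[0] = 59 -> leaves = [59, 75, 71, 77, 61, 81, 56, 92]
  L0: [59, 75, 71, 77, 61, 81, 56, 92]
  L1: h(59,75)=(59*31+75)%997=907 h(71,77)=(71*31+77)%997=284 h(61,81)=(61*31+81)%997=975 h(56,92)=(56*31+92)%997=831 -> [907, 284, 975, 831]
  L2: h(907,284)=(907*31+284)%997=485 h(975,831)=(975*31+831)%997=149 -> [485, 149]
  L3: h(485,149)=(485*31+149)%997=229 -> [229]
  root = 229 != target 817
Candidate D: set leaf[6] = 30 -> leaves = [35, 75, 71, 77, 61, 81, 30, 92]
  L0: [35, 75, 71, 77, 61, 81, 30, 92]
  L1: h(35,75)=(35*31+75)%997=163 h(71,77)=(71*31+77)%997=284 h(61,81)=(61*31+81)%997=975 h(30,92)=(30*31+92)%997=25 -> [163, 284, 975, 25]
  L2: h(163,284)=(163*31+284)%997=352 h(975,25)=(975*31+25)%997=340 -> [352, 340]
  L3: h(352,340)=(352*31+340)%997=285 -> [285]
  root = 285 != target 817
Candidate A produces the target root.

Answer: A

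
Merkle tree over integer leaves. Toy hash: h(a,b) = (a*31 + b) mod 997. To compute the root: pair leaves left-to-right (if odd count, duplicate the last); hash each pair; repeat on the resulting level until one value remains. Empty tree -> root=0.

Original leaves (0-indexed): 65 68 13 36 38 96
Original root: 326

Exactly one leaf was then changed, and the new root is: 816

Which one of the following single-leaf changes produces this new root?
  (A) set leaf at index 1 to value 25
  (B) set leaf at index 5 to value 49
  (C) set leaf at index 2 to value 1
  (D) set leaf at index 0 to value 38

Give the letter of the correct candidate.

Answer: B

Derivation:
Original leaves: [65, 68, 13, 36, 38, 96]
Target new root: 816
Try each candidate change and compute the resulting root:
Candidate A: set leaf[1] = 25 -> leaves = [65, 25, 13, 36, 38, 96]
  L0: [65, 25, 13, 36, 38, 96]
  L1: h(65,25)=(65*31+25)%997=46 h(13,36)=(13*31+36)%997=439 h(38,96)=(38*31+96)%997=277 -> [46, 439, 277]
  L2: h(46,439)=(46*31+439)%997=868 h(277,277)=(277*31+277)%997=888 -> [868, 888]
  L3: h(868,888)=(868*31+888)%997=877 -> [877]
  root = 877 != target 816
Candidate B: set leaf[5] = 49 -> leaves = [65, 68, 13, 36, 38, 49]
  L0: [65, 68, 13, 36, 38, 49]
  L1: h(65,68)=(65*31+68)%997=89 h(13,36)=(13*31+36)%997=439 h(38,49)=(38*31+49)%997=230 -> [89, 439, 230]
  L2: h(89,439)=(89*31+439)%997=207 h(230,230)=(230*31+230)%997=381 -> [207, 381]
  L3: h(207,381)=(207*31+381)%997=816 -> [816]
  root = 816 == target 816  ** MATCH **
Candidate C: set leaf[2] = 1 -> leaves = [65, 68, 1, 36, 38, 96]
  L0: [65, 68, 1, 36, 38, 96]
  L1: h(65,68)=(65*31+68)%997=89 h(1,36)=(1*31+36)%997=67 h(38,96)=(38*31+96)%997=277 -> [89, 67, 277]
  L2: h(89,67)=(89*31+67)%997=832 h(277,277)=(277*31+277)%997=888 -> [832, 888]
  L3: h(832,888)=(832*31+888)%997=758 -> [758]
  root = 758 != target 816
Candidate D: set leaf[0] = 38 -> leaves = [38, 68, 13, 36, 38, 96]
  L0: [38, 68, 13, 36, 38, 96]
  L1: h(38,68)=(38*31+68)%997=249 h(13,36)=(13*31+36)%997=439 h(38,96)=(38*31+96)%997=277 -> [249, 439, 277]
  L2: h(249,439)=(249*31+439)%997=182 h(277,277)=(277*31+277)%997=888 -> [182, 888]
  L3: h(182,888)=(182*31+888)%997=548 -> [548]
  root = 548 != target 816
Candidate B produces the target root.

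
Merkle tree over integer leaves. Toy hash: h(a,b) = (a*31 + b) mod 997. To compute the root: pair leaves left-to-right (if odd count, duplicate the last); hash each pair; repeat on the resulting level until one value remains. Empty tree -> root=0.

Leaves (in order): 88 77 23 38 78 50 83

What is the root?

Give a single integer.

L0: [88, 77, 23, 38, 78, 50, 83]
L1: h(88,77)=(88*31+77)%997=811 h(23,38)=(23*31+38)%997=751 h(78,50)=(78*31+50)%997=474 h(83,83)=(83*31+83)%997=662 -> [811, 751, 474, 662]
L2: h(811,751)=(811*31+751)%997=967 h(474,662)=(474*31+662)%997=401 -> [967, 401]
L3: h(967,401)=(967*31+401)%997=468 -> [468]

Answer: 468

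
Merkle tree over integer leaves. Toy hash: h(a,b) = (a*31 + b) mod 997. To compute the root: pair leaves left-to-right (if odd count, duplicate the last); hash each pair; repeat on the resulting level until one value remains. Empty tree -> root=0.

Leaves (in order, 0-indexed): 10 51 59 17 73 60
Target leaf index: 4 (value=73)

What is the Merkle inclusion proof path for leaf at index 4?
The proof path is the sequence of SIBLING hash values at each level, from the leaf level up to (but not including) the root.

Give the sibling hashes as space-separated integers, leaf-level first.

L0 (leaves): [10, 51, 59, 17, 73, 60], target index=4
L1: h(10,51)=(10*31+51)%997=361 [pair 0] h(59,17)=(59*31+17)%997=849 [pair 1] h(73,60)=(73*31+60)%997=329 [pair 2] -> [361, 849, 329]
  Sibling for proof at L0: 60
L2: h(361,849)=(361*31+849)%997=76 [pair 0] h(329,329)=(329*31+329)%997=558 [pair 1] -> [76, 558]
  Sibling for proof at L1: 329
L3: h(76,558)=(76*31+558)%997=920 [pair 0] -> [920]
  Sibling for proof at L2: 76
Root: 920
Proof path (sibling hashes from leaf to root): [60, 329, 76]

Answer: 60 329 76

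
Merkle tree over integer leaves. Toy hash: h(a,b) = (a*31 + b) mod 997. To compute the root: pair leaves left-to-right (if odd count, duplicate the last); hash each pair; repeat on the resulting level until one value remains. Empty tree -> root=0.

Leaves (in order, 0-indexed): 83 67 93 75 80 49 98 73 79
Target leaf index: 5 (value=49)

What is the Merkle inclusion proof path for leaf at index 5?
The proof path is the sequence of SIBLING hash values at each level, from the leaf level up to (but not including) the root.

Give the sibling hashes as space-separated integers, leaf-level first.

L0 (leaves): [83, 67, 93, 75, 80, 49, 98, 73, 79], target index=5
L1: h(83,67)=(83*31+67)%997=646 [pair 0] h(93,75)=(93*31+75)%997=964 [pair 1] h(80,49)=(80*31+49)%997=535 [pair 2] h(98,73)=(98*31+73)%997=120 [pair 3] h(79,79)=(79*31+79)%997=534 [pair 4] -> [646, 964, 535, 120, 534]
  Sibling for proof at L0: 80
L2: h(646,964)=(646*31+964)%997=53 [pair 0] h(535,120)=(535*31+120)%997=753 [pair 1] h(534,534)=(534*31+534)%997=139 [pair 2] -> [53, 753, 139]
  Sibling for proof at L1: 120
L3: h(53,753)=(53*31+753)%997=402 [pair 0] h(139,139)=(139*31+139)%997=460 [pair 1] -> [402, 460]
  Sibling for proof at L2: 53
L4: h(402,460)=(402*31+460)%997=958 [pair 0] -> [958]
  Sibling for proof at L3: 460
Root: 958
Proof path (sibling hashes from leaf to root): [80, 120, 53, 460]

Answer: 80 120 53 460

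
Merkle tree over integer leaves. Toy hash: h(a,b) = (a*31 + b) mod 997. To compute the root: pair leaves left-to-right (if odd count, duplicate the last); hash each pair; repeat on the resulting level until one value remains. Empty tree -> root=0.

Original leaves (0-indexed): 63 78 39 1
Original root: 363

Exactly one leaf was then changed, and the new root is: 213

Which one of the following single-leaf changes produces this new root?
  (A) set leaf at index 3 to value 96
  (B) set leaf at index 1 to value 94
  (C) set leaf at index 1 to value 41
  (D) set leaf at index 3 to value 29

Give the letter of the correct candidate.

Answer: C

Derivation:
Original leaves: [63, 78, 39, 1]
Target new root: 213
Try each candidate change and compute the resulting root:
Candidate A: set leaf[3] = 96 -> leaves = [63, 78, 39, 96]
  L0: [63, 78, 39, 96]
  L1: h(63,78)=(63*31+78)%997=37 h(39,96)=(39*31+96)%997=308 -> [37, 308]
  L2: h(37,308)=(37*31+308)%997=458 -> [458]
  root = 458 != target 213
Candidate B: set leaf[1] = 94 -> leaves = [63, 94, 39, 1]
  L0: [63, 94, 39, 1]
  L1: h(63,94)=(63*31+94)%997=53 h(39,1)=(39*31+1)%997=213 -> [53, 213]
  L2: h(53,213)=(53*31+213)%997=859 -> [859]
  root = 859 != target 213
Candidate C: set leaf[1] = 41 -> leaves = [63, 41, 39, 1]
  L0: [63, 41, 39, 1]
  L1: h(63,41)=(63*31+41)%997=0 h(39,1)=(39*31+1)%997=213 -> [0, 213]
  L2: h(0,213)=(0*31+213)%997=213 -> [213]
  root = 213 == target 213  ** MATCH **
Candidate D: set leaf[3] = 29 -> leaves = [63, 78, 39, 29]
  L0: [63, 78, 39, 29]
  L1: h(63,78)=(63*31+78)%997=37 h(39,29)=(39*31+29)%997=241 -> [37, 241]
  L2: h(37,241)=(37*31+241)%997=391 -> [391]
  root = 391 != target 213
Candidate C produces the target root.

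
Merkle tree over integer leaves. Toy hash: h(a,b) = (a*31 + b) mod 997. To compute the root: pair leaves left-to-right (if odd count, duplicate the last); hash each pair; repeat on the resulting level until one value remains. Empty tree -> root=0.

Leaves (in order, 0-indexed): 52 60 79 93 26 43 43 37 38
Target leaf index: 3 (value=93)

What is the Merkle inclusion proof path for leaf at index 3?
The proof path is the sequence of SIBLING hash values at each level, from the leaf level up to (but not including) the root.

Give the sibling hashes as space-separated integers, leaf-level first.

L0 (leaves): [52, 60, 79, 93, 26, 43, 43, 37, 38], target index=3
L1: h(52,60)=(52*31+60)%997=675 [pair 0] h(79,93)=(79*31+93)%997=548 [pair 1] h(26,43)=(26*31+43)%997=849 [pair 2] h(43,37)=(43*31+37)%997=373 [pair 3] h(38,38)=(38*31+38)%997=219 [pair 4] -> [675, 548, 849, 373, 219]
  Sibling for proof at L0: 79
L2: h(675,548)=(675*31+548)%997=536 [pair 0] h(849,373)=(849*31+373)%997=770 [pair 1] h(219,219)=(219*31+219)%997=29 [pair 2] -> [536, 770, 29]
  Sibling for proof at L1: 675
L3: h(536,770)=(536*31+770)%997=437 [pair 0] h(29,29)=(29*31+29)%997=928 [pair 1] -> [437, 928]
  Sibling for proof at L2: 770
L4: h(437,928)=(437*31+928)%997=517 [pair 0] -> [517]
  Sibling for proof at L3: 928
Root: 517
Proof path (sibling hashes from leaf to root): [79, 675, 770, 928]

Answer: 79 675 770 928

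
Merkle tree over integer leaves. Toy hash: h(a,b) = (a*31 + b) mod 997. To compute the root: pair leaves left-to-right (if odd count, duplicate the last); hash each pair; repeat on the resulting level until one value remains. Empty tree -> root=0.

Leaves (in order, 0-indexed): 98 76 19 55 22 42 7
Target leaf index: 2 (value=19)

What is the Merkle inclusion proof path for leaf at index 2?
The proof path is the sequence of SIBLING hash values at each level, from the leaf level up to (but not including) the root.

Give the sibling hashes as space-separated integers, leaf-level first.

L0 (leaves): [98, 76, 19, 55, 22, 42, 7], target index=2
L1: h(98,76)=(98*31+76)%997=123 [pair 0] h(19,55)=(19*31+55)%997=644 [pair 1] h(22,42)=(22*31+42)%997=724 [pair 2] h(7,7)=(7*31+7)%997=224 [pair 3] -> [123, 644, 724, 224]
  Sibling for proof at L0: 55
L2: h(123,644)=(123*31+644)%997=469 [pair 0] h(724,224)=(724*31+224)%997=734 [pair 1] -> [469, 734]
  Sibling for proof at L1: 123
L3: h(469,734)=(469*31+734)%997=318 [pair 0] -> [318]
  Sibling for proof at L2: 734
Root: 318
Proof path (sibling hashes from leaf to root): [55, 123, 734]

Answer: 55 123 734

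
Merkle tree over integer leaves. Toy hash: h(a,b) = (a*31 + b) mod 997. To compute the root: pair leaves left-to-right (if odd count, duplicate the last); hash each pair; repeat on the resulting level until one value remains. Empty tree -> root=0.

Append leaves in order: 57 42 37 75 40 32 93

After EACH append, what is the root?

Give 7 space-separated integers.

After append 57 (leaves=[57]):
  L0: [57]
  root=57
After append 42 (leaves=[57, 42]):
  L0: [57, 42]
  L1: h(57,42)=(57*31+42)%997=812 -> [812]
  root=812
After append 37 (leaves=[57, 42, 37]):
  L0: [57, 42, 37]
  L1: h(57,42)=(57*31+42)%997=812 h(37,37)=(37*31+37)%997=187 -> [812, 187]
  L2: h(812,187)=(812*31+187)%997=434 -> [434]
  root=434
After append 75 (leaves=[57, 42, 37, 75]):
  L0: [57, 42, 37, 75]
  L1: h(57,42)=(57*31+42)%997=812 h(37,75)=(37*31+75)%997=225 -> [812, 225]
  L2: h(812,225)=(812*31+225)%997=472 -> [472]
  root=472
After append 40 (leaves=[57, 42, 37, 75, 40]):
  L0: [57, 42, 37, 75, 40]
  L1: h(57,42)=(57*31+42)%997=812 h(37,75)=(37*31+75)%997=225 h(40,40)=(40*31+40)%997=283 -> [812, 225, 283]
  L2: h(812,225)=(812*31+225)%997=472 h(283,283)=(283*31+283)%997=83 -> [472, 83]
  L3: h(472,83)=(472*31+83)%997=757 -> [757]
  root=757
After append 32 (leaves=[57, 42, 37, 75, 40, 32]):
  L0: [57, 42, 37, 75, 40, 32]
  L1: h(57,42)=(57*31+42)%997=812 h(37,75)=(37*31+75)%997=225 h(40,32)=(40*31+32)%997=275 -> [812, 225, 275]
  L2: h(812,225)=(812*31+225)%997=472 h(275,275)=(275*31+275)%997=824 -> [472, 824]
  L3: h(472,824)=(472*31+824)%997=501 -> [501]
  root=501
After append 93 (leaves=[57, 42, 37, 75, 40, 32, 93]):
  L0: [57, 42, 37, 75, 40, 32, 93]
  L1: h(57,42)=(57*31+42)%997=812 h(37,75)=(37*31+75)%997=225 h(40,32)=(40*31+32)%997=275 h(93,93)=(93*31+93)%997=982 -> [812, 225, 275, 982]
  L2: h(812,225)=(812*31+225)%997=472 h(275,982)=(275*31+982)%997=534 -> [472, 534]
  L3: h(472,534)=(472*31+534)%997=211 -> [211]
  root=211

Answer: 57 812 434 472 757 501 211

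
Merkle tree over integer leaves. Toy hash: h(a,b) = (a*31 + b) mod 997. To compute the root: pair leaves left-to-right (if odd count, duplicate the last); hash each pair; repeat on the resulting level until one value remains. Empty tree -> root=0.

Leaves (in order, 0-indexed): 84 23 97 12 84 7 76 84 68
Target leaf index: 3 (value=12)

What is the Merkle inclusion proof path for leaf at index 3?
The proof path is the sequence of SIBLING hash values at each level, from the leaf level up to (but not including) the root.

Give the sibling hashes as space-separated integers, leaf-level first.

L0 (leaves): [84, 23, 97, 12, 84, 7, 76, 84, 68], target index=3
L1: h(84,23)=(84*31+23)%997=633 [pair 0] h(97,12)=(97*31+12)%997=28 [pair 1] h(84,7)=(84*31+7)%997=617 [pair 2] h(76,84)=(76*31+84)%997=446 [pair 3] h(68,68)=(68*31+68)%997=182 [pair 4] -> [633, 28, 617, 446, 182]
  Sibling for proof at L0: 97
L2: h(633,28)=(633*31+28)%997=708 [pair 0] h(617,446)=(617*31+446)%997=630 [pair 1] h(182,182)=(182*31+182)%997=839 [pair 2] -> [708, 630, 839]
  Sibling for proof at L1: 633
L3: h(708,630)=(708*31+630)%997=644 [pair 0] h(839,839)=(839*31+839)%997=926 [pair 1] -> [644, 926]
  Sibling for proof at L2: 630
L4: h(644,926)=(644*31+926)%997=950 [pair 0] -> [950]
  Sibling for proof at L3: 926
Root: 950
Proof path (sibling hashes from leaf to root): [97, 633, 630, 926]

Answer: 97 633 630 926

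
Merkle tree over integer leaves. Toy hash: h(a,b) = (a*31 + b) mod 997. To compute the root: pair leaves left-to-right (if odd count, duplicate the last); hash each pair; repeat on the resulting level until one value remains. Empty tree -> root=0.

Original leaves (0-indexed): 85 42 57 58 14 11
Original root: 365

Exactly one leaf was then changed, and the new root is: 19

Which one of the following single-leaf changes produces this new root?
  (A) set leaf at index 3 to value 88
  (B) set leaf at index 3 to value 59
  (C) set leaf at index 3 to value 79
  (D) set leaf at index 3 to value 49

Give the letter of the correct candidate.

Original leaves: [85, 42, 57, 58, 14, 11]
Target new root: 19
Try each candidate change and compute the resulting root:
Candidate A: set leaf[3] = 88 -> leaves = [85, 42, 57, 88, 14, 11]
  L0: [85, 42, 57, 88, 14, 11]
  L1: h(85,42)=(85*31+42)%997=683 h(57,88)=(57*31+88)%997=858 h(14,11)=(14*31+11)%997=445 -> [683, 858, 445]
  L2: h(683,858)=(683*31+858)%997=97 h(445,445)=(445*31+445)%997=282 -> [97, 282]
  L3: h(97,282)=(97*31+282)%997=298 -> [298]
  root = 298 != target 19
Candidate B: set leaf[3] = 59 -> leaves = [85, 42, 57, 59, 14, 11]
  L0: [85, 42, 57, 59, 14, 11]
  L1: h(85,42)=(85*31+42)%997=683 h(57,59)=(57*31+59)%997=829 h(14,11)=(14*31+11)%997=445 -> [683, 829, 445]
  L2: h(683,829)=(683*31+829)%997=68 h(445,445)=(445*31+445)%997=282 -> [68, 282]
  L3: h(68,282)=(68*31+282)%997=396 -> [396]
  root = 396 != target 19
Candidate C: set leaf[3] = 79 -> leaves = [85, 42, 57, 79, 14, 11]
  L0: [85, 42, 57, 79, 14, 11]
  L1: h(85,42)=(85*31+42)%997=683 h(57,79)=(57*31+79)%997=849 h(14,11)=(14*31+11)%997=445 -> [683, 849, 445]
  L2: h(683,849)=(683*31+849)%997=88 h(445,445)=(445*31+445)%997=282 -> [88, 282]
  L3: h(88,282)=(88*31+282)%997=19 -> [19]
  root = 19 == target 19  ** MATCH **
Candidate D: set leaf[3] = 49 -> leaves = [85, 42, 57, 49, 14, 11]
  L0: [85, 42, 57, 49, 14, 11]
  L1: h(85,42)=(85*31+42)%997=683 h(57,49)=(57*31+49)%997=819 h(14,11)=(14*31+11)%997=445 -> [683, 819, 445]
  L2: h(683,819)=(683*31+819)%997=58 h(445,445)=(445*31+445)%997=282 -> [58, 282]
  L3: h(58,282)=(58*31+282)%997=86 -> [86]
  root = 86 != target 19
Candidate C produces the target root.

Answer: C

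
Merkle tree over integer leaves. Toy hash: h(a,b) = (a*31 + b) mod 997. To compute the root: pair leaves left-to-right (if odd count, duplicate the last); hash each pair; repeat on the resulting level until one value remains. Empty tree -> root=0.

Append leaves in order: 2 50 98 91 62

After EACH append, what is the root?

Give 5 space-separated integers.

After append 2 (leaves=[2]):
  L0: [2]
  root=2
After append 50 (leaves=[2, 50]):
  L0: [2, 50]
  L1: h(2,50)=(2*31+50)%997=112 -> [112]
  root=112
After append 98 (leaves=[2, 50, 98]):
  L0: [2, 50, 98]
  L1: h(2,50)=(2*31+50)%997=112 h(98,98)=(98*31+98)%997=145 -> [112, 145]
  L2: h(112,145)=(112*31+145)%997=626 -> [626]
  root=626
After append 91 (leaves=[2, 50, 98, 91]):
  L0: [2, 50, 98, 91]
  L1: h(2,50)=(2*31+50)%997=112 h(98,91)=(98*31+91)%997=138 -> [112, 138]
  L2: h(112,138)=(112*31+138)%997=619 -> [619]
  root=619
After append 62 (leaves=[2, 50, 98, 91, 62]):
  L0: [2, 50, 98, 91, 62]
  L1: h(2,50)=(2*31+50)%997=112 h(98,91)=(98*31+91)%997=138 h(62,62)=(62*31+62)%997=987 -> [112, 138, 987]
  L2: h(112,138)=(112*31+138)%997=619 h(987,987)=(987*31+987)%997=677 -> [619, 677]
  L3: h(619,677)=(619*31+677)%997=923 -> [923]
  root=923

Answer: 2 112 626 619 923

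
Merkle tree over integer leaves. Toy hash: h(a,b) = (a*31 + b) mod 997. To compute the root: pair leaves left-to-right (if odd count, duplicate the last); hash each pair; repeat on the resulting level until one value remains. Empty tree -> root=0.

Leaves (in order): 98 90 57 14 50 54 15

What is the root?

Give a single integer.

Answer: 783

Derivation:
L0: [98, 90, 57, 14, 50, 54, 15]
L1: h(98,90)=(98*31+90)%997=137 h(57,14)=(57*31+14)%997=784 h(50,54)=(50*31+54)%997=607 h(15,15)=(15*31+15)%997=480 -> [137, 784, 607, 480]
L2: h(137,784)=(137*31+784)%997=46 h(607,480)=(607*31+480)%997=354 -> [46, 354]
L3: h(46,354)=(46*31+354)%997=783 -> [783]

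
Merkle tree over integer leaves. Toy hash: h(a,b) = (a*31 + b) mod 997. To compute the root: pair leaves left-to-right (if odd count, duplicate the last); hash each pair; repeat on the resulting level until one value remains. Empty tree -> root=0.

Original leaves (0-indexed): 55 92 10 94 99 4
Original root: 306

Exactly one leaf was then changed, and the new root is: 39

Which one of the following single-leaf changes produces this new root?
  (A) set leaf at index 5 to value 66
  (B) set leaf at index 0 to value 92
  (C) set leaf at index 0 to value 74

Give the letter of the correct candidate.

Answer: C

Derivation:
Original leaves: [55, 92, 10, 94, 99, 4]
Target new root: 39
Try each candidate change and compute the resulting root:
Candidate A: set leaf[5] = 66 -> leaves = [55, 92, 10, 94, 99, 66]
  L0: [55, 92, 10, 94, 99, 66]
  L1: h(55,92)=(55*31+92)%997=800 h(10,94)=(10*31+94)%997=404 h(99,66)=(99*31+66)%997=144 -> [800, 404, 144]
  L2: h(800,404)=(800*31+404)%997=279 h(144,144)=(144*31+144)%997=620 -> [279, 620]
  L3: h(279,620)=(279*31+620)%997=296 -> [296]
  root = 296 != target 39
Candidate B: set leaf[0] = 92 -> leaves = [92, 92, 10, 94, 99, 4]
  L0: [92, 92, 10, 94, 99, 4]
  L1: h(92,92)=(92*31+92)%997=950 h(10,94)=(10*31+94)%997=404 h(99,4)=(99*31+4)%997=82 -> [950, 404, 82]
  L2: h(950,404)=(950*31+404)%997=941 h(82,82)=(82*31+82)%997=630 -> [941, 630]
  L3: h(941,630)=(941*31+630)%997=888 -> [888]
  root = 888 != target 39
Candidate C: set leaf[0] = 74 -> leaves = [74, 92, 10, 94, 99, 4]
  L0: [74, 92, 10, 94, 99, 4]
  L1: h(74,92)=(74*31+92)%997=392 h(10,94)=(10*31+94)%997=404 h(99,4)=(99*31+4)%997=82 -> [392, 404, 82]
  L2: h(392,404)=(392*31+404)%997=592 h(82,82)=(82*31+82)%997=630 -> [592, 630]
  L3: h(592,630)=(592*31+630)%997=39 -> [39]
  root = 39 == target 39  ** MATCH **
Candidate C produces the target root.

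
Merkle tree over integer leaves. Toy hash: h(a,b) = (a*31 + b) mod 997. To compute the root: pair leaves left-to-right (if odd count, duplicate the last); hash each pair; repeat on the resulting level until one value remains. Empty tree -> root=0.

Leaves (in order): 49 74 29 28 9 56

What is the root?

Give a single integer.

Answer: 55

Derivation:
L0: [49, 74, 29, 28, 9, 56]
L1: h(49,74)=(49*31+74)%997=596 h(29,28)=(29*31+28)%997=927 h(9,56)=(9*31+56)%997=335 -> [596, 927, 335]
L2: h(596,927)=(596*31+927)%997=460 h(335,335)=(335*31+335)%997=750 -> [460, 750]
L3: h(460,750)=(460*31+750)%997=55 -> [55]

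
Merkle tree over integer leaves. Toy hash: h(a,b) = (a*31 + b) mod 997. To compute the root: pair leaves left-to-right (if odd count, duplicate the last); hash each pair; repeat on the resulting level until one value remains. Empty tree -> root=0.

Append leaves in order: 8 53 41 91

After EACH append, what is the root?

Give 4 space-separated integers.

Answer: 8 301 673 723

Derivation:
After append 8 (leaves=[8]):
  L0: [8]
  root=8
After append 53 (leaves=[8, 53]):
  L0: [8, 53]
  L1: h(8,53)=(8*31+53)%997=301 -> [301]
  root=301
After append 41 (leaves=[8, 53, 41]):
  L0: [8, 53, 41]
  L1: h(8,53)=(8*31+53)%997=301 h(41,41)=(41*31+41)%997=315 -> [301, 315]
  L2: h(301,315)=(301*31+315)%997=673 -> [673]
  root=673
After append 91 (leaves=[8, 53, 41, 91]):
  L0: [8, 53, 41, 91]
  L1: h(8,53)=(8*31+53)%997=301 h(41,91)=(41*31+91)%997=365 -> [301, 365]
  L2: h(301,365)=(301*31+365)%997=723 -> [723]
  root=723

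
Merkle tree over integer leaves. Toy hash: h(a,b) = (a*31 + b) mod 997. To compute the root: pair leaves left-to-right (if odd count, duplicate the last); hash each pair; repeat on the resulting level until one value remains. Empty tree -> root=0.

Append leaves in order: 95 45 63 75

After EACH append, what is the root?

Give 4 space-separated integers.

After append 95 (leaves=[95]):
  L0: [95]
  root=95
After append 45 (leaves=[95, 45]):
  L0: [95, 45]
  L1: h(95,45)=(95*31+45)%997=996 -> [996]
  root=996
After append 63 (leaves=[95, 45, 63]):
  L0: [95, 45, 63]
  L1: h(95,45)=(95*31+45)%997=996 h(63,63)=(63*31+63)%997=22 -> [996, 22]
  L2: h(996,22)=(996*31+22)%997=988 -> [988]
  root=988
After append 75 (leaves=[95, 45, 63, 75]):
  L0: [95, 45, 63, 75]
  L1: h(95,45)=(95*31+45)%997=996 h(63,75)=(63*31+75)%997=34 -> [996, 34]
  L2: h(996,34)=(996*31+34)%997=3 -> [3]
  root=3

Answer: 95 996 988 3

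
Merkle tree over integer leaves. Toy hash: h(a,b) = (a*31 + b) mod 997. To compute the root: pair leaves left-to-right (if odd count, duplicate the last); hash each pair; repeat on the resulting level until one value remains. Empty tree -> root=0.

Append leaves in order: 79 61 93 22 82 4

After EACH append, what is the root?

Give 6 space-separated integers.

Answer: 79 516 29 955 912 410

Derivation:
After append 79 (leaves=[79]):
  L0: [79]
  root=79
After append 61 (leaves=[79, 61]):
  L0: [79, 61]
  L1: h(79,61)=(79*31+61)%997=516 -> [516]
  root=516
After append 93 (leaves=[79, 61, 93]):
  L0: [79, 61, 93]
  L1: h(79,61)=(79*31+61)%997=516 h(93,93)=(93*31+93)%997=982 -> [516, 982]
  L2: h(516,982)=(516*31+982)%997=29 -> [29]
  root=29
After append 22 (leaves=[79, 61, 93, 22]):
  L0: [79, 61, 93, 22]
  L1: h(79,61)=(79*31+61)%997=516 h(93,22)=(93*31+22)%997=911 -> [516, 911]
  L2: h(516,911)=(516*31+911)%997=955 -> [955]
  root=955
After append 82 (leaves=[79, 61, 93, 22, 82]):
  L0: [79, 61, 93, 22, 82]
  L1: h(79,61)=(79*31+61)%997=516 h(93,22)=(93*31+22)%997=911 h(82,82)=(82*31+82)%997=630 -> [516, 911, 630]
  L2: h(516,911)=(516*31+911)%997=955 h(630,630)=(630*31+630)%997=220 -> [955, 220]
  L3: h(955,220)=(955*31+220)%997=912 -> [912]
  root=912
After append 4 (leaves=[79, 61, 93, 22, 82, 4]):
  L0: [79, 61, 93, 22, 82, 4]
  L1: h(79,61)=(79*31+61)%997=516 h(93,22)=(93*31+22)%997=911 h(82,4)=(82*31+4)%997=552 -> [516, 911, 552]
  L2: h(516,911)=(516*31+911)%997=955 h(552,552)=(552*31+552)%997=715 -> [955, 715]
  L3: h(955,715)=(955*31+715)%997=410 -> [410]
  root=410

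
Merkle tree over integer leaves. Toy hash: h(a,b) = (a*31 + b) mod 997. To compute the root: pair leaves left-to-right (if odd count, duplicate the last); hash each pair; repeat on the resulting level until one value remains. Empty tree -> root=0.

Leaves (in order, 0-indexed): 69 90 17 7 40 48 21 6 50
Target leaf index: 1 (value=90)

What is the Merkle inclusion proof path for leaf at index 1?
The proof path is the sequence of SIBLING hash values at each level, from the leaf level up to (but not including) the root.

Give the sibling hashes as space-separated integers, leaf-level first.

Answer: 69 534 705 329

Derivation:
L0 (leaves): [69, 90, 17, 7, 40, 48, 21, 6, 50], target index=1
L1: h(69,90)=(69*31+90)%997=235 [pair 0] h(17,7)=(17*31+7)%997=534 [pair 1] h(40,48)=(40*31+48)%997=291 [pair 2] h(21,6)=(21*31+6)%997=657 [pair 3] h(50,50)=(50*31+50)%997=603 [pair 4] -> [235, 534, 291, 657, 603]
  Sibling for proof at L0: 69
L2: h(235,534)=(235*31+534)%997=840 [pair 0] h(291,657)=(291*31+657)%997=705 [pair 1] h(603,603)=(603*31+603)%997=353 [pair 2] -> [840, 705, 353]
  Sibling for proof at L1: 534
L3: h(840,705)=(840*31+705)%997=823 [pair 0] h(353,353)=(353*31+353)%997=329 [pair 1] -> [823, 329]
  Sibling for proof at L2: 705
L4: h(823,329)=(823*31+329)%997=917 [pair 0] -> [917]
  Sibling for proof at L3: 329
Root: 917
Proof path (sibling hashes from leaf to root): [69, 534, 705, 329]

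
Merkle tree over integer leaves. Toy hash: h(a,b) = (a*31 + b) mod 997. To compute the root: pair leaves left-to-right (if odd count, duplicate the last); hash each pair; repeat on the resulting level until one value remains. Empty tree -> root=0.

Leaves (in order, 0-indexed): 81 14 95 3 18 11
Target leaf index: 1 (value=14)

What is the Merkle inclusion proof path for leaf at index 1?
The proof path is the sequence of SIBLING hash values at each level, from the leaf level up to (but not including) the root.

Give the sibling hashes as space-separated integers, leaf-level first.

L0 (leaves): [81, 14, 95, 3, 18, 11], target index=1
L1: h(81,14)=(81*31+14)%997=531 [pair 0] h(95,3)=(95*31+3)%997=954 [pair 1] h(18,11)=(18*31+11)%997=569 [pair 2] -> [531, 954, 569]
  Sibling for proof at L0: 81
L2: h(531,954)=(531*31+954)%997=466 [pair 0] h(569,569)=(569*31+569)%997=262 [pair 1] -> [466, 262]
  Sibling for proof at L1: 954
L3: h(466,262)=(466*31+262)%997=750 [pair 0] -> [750]
  Sibling for proof at L2: 262
Root: 750
Proof path (sibling hashes from leaf to root): [81, 954, 262]

Answer: 81 954 262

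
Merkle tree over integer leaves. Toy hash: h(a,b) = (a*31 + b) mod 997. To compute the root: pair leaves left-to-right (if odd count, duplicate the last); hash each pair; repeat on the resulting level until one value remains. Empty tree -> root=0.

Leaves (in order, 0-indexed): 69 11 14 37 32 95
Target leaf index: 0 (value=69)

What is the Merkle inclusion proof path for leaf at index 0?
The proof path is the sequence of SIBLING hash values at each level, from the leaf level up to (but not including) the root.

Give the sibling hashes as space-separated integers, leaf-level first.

L0 (leaves): [69, 11, 14, 37, 32, 95], target index=0
L1: h(69,11)=(69*31+11)%997=156 [pair 0] h(14,37)=(14*31+37)%997=471 [pair 1] h(32,95)=(32*31+95)%997=90 [pair 2] -> [156, 471, 90]
  Sibling for proof at L0: 11
L2: h(156,471)=(156*31+471)%997=322 [pair 0] h(90,90)=(90*31+90)%997=886 [pair 1] -> [322, 886]
  Sibling for proof at L1: 471
L3: h(322,886)=(322*31+886)%997=898 [pair 0] -> [898]
  Sibling for proof at L2: 886
Root: 898
Proof path (sibling hashes from leaf to root): [11, 471, 886]

Answer: 11 471 886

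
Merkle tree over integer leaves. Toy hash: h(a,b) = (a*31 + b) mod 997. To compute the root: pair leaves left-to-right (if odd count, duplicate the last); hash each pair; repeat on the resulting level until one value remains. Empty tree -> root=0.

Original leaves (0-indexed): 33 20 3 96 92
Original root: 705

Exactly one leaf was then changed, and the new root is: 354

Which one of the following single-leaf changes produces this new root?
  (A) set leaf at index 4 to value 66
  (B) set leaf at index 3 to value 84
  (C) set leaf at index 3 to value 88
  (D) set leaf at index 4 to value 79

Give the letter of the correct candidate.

Original leaves: [33, 20, 3, 96, 92]
Target new root: 354
Try each candidate change and compute the resulting root:
Candidate A: set leaf[4] = 66 -> leaves = [33, 20, 3, 96, 66]
  L0: [33, 20, 3, 96, 66]
  L1: h(33,20)=(33*31+20)%997=46 h(3,96)=(3*31+96)%997=189 h(66,66)=(66*31+66)%997=118 -> [46, 189, 118]
  L2: h(46,189)=(46*31+189)%997=618 h(118,118)=(118*31+118)%997=785 -> [618, 785]
  L3: h(618,785)=(618*31+785)%997=3 -> [3]
  root = 3 != target 354
Candidate B: set leaf[3] = 84 -> leaves = [33, 20, 3, 84, 92]
  L0: [33, 20, 3, 84, 92]
  L1: h(33,20)=(33*31+20)%997=46 h(3,84)=(3*31+84)%997=177 h(92,92)=(92*31+92)%997=950 -> [46, 177, 950]
  L2: h(46,177)=(46*31+177)%997=606 h(950,950)=(950*31+950)%997=490 -> [606, 490]
  L3: h(606,490)=(606*31+490)%997=333 -> [333]
  root = 333 != target 354
Candidate C: set leaf[3] = 88 -> leaves = [33, 20, 3, 88, 92]
  L0: [33, 20, 3, 88, 92]
  L1: h(33,20)=(33*31+20)%997=46 h(3,88)=(3*31+88)%997=181 h(92,92)=(92*31+92)%997=950 -> [46, 181, 950]
  L2: h(46,181)=(46*31+181)%997=610 h(950,950)=(950*31+950)%997=490 -> [610, 490]
  L3: h(610,490)=(610*31+490)%997=457 -> [457]
  root = 457 != target 354
Candidate D: set leaf[4] = 79 -> leaves = [33, 20, 3, 96, 79]
  L0: [33, 20, 3, 96, 79]
  L1: h(33,20)=(33*31+20)%997=46 h(3,96)=(3*31+96)%997=189 h(79,79)=(79*31+79)%997=534 -> [46, 189, 534]
  L2: h(46,189)=(46*31+189)%997=618 h(534,534)=(534*31+534)%997=139 -> [618, 139]
  L3: h(618,139)=(618*31+139)%997=354 -> [354]
  root = 354 == target 354  ** MATCH **
Candidate D produces the target root.

Answer: D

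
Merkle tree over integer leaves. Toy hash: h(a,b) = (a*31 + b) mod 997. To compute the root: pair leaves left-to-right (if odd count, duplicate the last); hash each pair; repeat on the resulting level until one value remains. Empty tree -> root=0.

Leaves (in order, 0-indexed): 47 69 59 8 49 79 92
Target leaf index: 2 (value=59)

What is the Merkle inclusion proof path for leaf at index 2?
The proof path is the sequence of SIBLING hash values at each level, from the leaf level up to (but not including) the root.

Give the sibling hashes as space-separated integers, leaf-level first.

Answer: 8 529 638

Derivation:
L0 (leaves): [47, 69, 59, 8, 49, 79, 92], target index=2
L1: h(47,69)=(47*31+69)%997=529 [pair 0] h(59,8)=(59*31+8)%997=840 [pair 1] h(49,79)=(49*31+79)%997=601 [pair 2] h(92,92)=(92*31+92)%997=950 [pair 3] -> [529, 840, 601, 950]
  Sibling for proof at L0: 8
L2: h(529,840)=(529*31+840)%997=290 [pair 0] h(601,950)=(601*31+950)%997=638 [pair 1] -> [290, 638]
  Sibling for proof at L1: 529
L3: h(290,638)=(290*31+638)%997=655 [pair 0] -> [655]
  Sibling for proof at L2: 638
Root: 655
Proof path (sibling hashes from leaf to root): [8, 529, 638]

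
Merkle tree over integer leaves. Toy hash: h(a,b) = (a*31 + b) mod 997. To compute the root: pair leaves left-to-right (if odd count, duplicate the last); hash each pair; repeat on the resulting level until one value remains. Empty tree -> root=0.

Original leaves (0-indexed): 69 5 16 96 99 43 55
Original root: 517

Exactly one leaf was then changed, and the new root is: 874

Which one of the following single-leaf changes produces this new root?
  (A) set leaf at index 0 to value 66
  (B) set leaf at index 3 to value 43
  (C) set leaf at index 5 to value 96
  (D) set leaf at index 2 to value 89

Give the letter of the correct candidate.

Original leaves: [69, 5, 16, 96, 99, 43, 55]
Target new root: 874
Try each candidate change and compute the resulting root:
Candidate A: set leaf[0] = 66 -> leaves = [66, 5, 16, 96, 99, 43, 55]
  L0: [66, 5, 16, 96, 99, 43, 55]
  L1: h(66,5)=(66*31+5)%997=57 h(16,96)=(16*31+96)%997=592 h(99,43)=(99*31+43)%997=121 h(55,55)=(55*31+55)%997=763 -> [57, 592, 121, 763]
  L2: h(57,592)=(57*31+592)%997=365 h(121,763)=(121*31+763)%997=526 -> [365, 526]
  L3: h(365,526)=(365*31+526)%997=874 -> [874]
  root = 874 == target 874  ** MATCH **
Candidate B: set leaf[3] = 43 -> leaves = [69, 5, 16, 43, 99, 43, 55]
  L0: [69, 5, 16, 43, 99, 43, 55]
  L1: h(69,5)=(69*31+5)%997=150 h(16,43)=(16*31+43)%997=539 h(99,43)=(99*31+43)%997=121 h(55,55)=(55*31+55)%997=763 -> [150, 539, 121, 763]
  L2: h(150,539)=(150*31+539)%997=204 h(121,763)=(121*31+763)%997=526 -> [204, 526]
  L3: h(204,526)=(204*31+526)%997=868 -> [868]
  root = 868 != target 874
Candidate C: set leaf[5] = 96 -> leaves = [69, 5, 16, 96, 99, 96, 55]
  L0: [69, 5, 16, 96, 99, 96, 55]
  L1: h(69,5)=(69*31+5)%997=150 h(16,96)=(16*31+96)%997=592 h(99,96)=(99*31+96)%997=174 h(55,55)=(55*31+55)%997=763 -> [150, 592, 174, 763]
  L2: h(150,592)=(150*31+592)%997=257 h(174,763)=(174*31+763)%997=175 -> [257, 175]
  L3: h(257,175)=(257*31+175)%997=166 -> [166]
  root = 166 != target 874
Candidate D: set leaf[2] = 89 -> leaves = [69, 5, 89, 96, 99, 43, 55]
  L0: [69, 5, 89, 96, 99, 43, 55]
  L1: h(69,5)=(69*31+5)%997=150 h(89,96)=(89*31+96)%997=861 h(99,43)=(99*31+43)%997=121 h(55,55)=(55*31+55)%997=763 -> [150, 861, 121, 763]
  L2: h(150,861)=(150*31+861)%997=526 h(121,763)=(121*31+763)%997=526 -> [526, 526]
  L3: h(526,526)=(526*31+526)%997=880 -> [880]
  root = 880 != target 874
Candidate A produces the target root.

Answer: A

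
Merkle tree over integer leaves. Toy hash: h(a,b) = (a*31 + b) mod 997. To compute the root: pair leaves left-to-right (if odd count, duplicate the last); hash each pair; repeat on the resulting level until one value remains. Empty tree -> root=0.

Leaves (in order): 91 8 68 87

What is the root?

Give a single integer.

Answer: 164

Derivation:
L0: [91, 8, 68, 87]
L1: h(91,8)=(91*31+8)%997=835 h(68,87)=(68*31+87)%997=201 -> [835, 201]
L2: h(835,201)=(835*31+201)%997=164 -> [164]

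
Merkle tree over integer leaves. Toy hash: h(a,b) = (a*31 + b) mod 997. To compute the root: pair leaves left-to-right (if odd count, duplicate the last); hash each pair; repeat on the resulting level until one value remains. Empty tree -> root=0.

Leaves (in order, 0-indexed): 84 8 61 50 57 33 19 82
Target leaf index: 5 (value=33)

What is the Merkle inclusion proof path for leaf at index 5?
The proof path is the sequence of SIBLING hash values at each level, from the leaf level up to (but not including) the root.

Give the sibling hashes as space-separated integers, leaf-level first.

Answer: 57 671 162

Derivation:
L0 (leaves): [84, 8, 61, 50, 57, 33, 19, 82], target index=5
L1: h(84,8)=(84*31+8)%997=618 [pair 0] h(61,50)=(61*31+50)%997=944 [pair 1] h(57,33)=(57*31+33)%997=803 [pair 2] h(19,82)=(19*31+82)%997=671 [pair 3] -> [618, 944, 803, 671]
  Sibling for proof at L0: 57
L2: h(618,944)=(618*31+944)%997=162 [pair 0] h(803,671)=(803*31+671)%997=639 [pair 1] -> [162, 639]
  Sibling for proof at L1: 671
L3: h(162,639)=(162*31+639)%997=676 [pair 0] -> [676]
  Sibling for proof at L2: 162
Root: 676
Proof path (sibling hashes from leaf to root): [57, 671, 162]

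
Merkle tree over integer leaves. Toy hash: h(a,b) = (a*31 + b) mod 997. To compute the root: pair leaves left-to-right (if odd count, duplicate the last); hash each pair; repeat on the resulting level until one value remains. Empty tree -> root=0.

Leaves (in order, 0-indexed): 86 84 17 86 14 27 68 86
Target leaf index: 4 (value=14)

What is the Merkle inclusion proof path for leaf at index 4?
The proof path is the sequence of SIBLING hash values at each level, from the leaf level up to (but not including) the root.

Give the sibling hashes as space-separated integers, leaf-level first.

L0 (leaves): [86, 84, 17, 86, 14, 27, 68, 86], target index=4
L1: h(86,84)=(86*31+84)%997=756 [pair 0] h(17,86)=(17*31+86)%997=613 [pair 1] h(14,27)=(14*31+27)%997=461 [pair 2] h(68,86)=(68*31+86)%997=200 [pair 3] -> [756, 613, 461, 200]
  Sibling for proof at L0: 27
L2: h(756,613)=(756*31+613)%997=121 [pair 0] h(461,200)=(461*31+200)%997=533 [pair 1] -> [121, 533]
  Sibling for proof at L1: 200
L3: h(121,533)=(121*31+533)%997=296 [pair 0] -> [296]
  Sibling for proof at L2: 121
Root: 296
Proof path (sibling hashes from leaf to root): [27, 200, 121]

Answer: 27 200 121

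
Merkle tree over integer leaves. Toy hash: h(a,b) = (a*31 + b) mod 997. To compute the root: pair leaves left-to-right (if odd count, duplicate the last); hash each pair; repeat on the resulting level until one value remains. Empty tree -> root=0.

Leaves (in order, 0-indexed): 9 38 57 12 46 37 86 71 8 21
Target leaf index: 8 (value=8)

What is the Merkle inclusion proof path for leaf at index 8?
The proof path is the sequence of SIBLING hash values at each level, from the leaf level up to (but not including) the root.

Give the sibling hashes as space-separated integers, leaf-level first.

L0 (leaves): [9, 38, 57, 12, 46, 37, 86, 71, 8, 21], target index=8
L1: h(9,38)=(9*31+38)%997=317 [pair 0] h(57,12)=(57*31+12)%997=782 [pair 1] h(46,37)=(46*31+37)%997=466 [pair 2] h(86,71)=(86*31+71)%997=743 [pair 3] h(8,21)=(8*31+21)%997=269 [pair 4] -> [317, 782, 466, 743, 269]
  Sibling for proof at L0: 21
L2: h(317,782)=(317*31+782)%997=639 [pair 0] h(466,743)=(466*31+743)%997=234 [pair 1] h(269,269)=(269*31+269)%997=632 [pair 2] -> [639, 234, 632]
  Sibling for proof at L1: 269
L3: h(639,234)=(639*31+234)%997=103 [pair 0] h(632,632)=(632*31+632)%997=284 [pair 1] -> [103, 284]
  Sibling for proof at L2: 632
L4: h(103,284)=(103*31+284)%997=486 [pair 0] -> [486]
  Sibling for proof at L3: 103
Root: 486
Proof path (sibling hashes from leaf to root): [21, 269, 632, 103]

Answer: 21 269 632 103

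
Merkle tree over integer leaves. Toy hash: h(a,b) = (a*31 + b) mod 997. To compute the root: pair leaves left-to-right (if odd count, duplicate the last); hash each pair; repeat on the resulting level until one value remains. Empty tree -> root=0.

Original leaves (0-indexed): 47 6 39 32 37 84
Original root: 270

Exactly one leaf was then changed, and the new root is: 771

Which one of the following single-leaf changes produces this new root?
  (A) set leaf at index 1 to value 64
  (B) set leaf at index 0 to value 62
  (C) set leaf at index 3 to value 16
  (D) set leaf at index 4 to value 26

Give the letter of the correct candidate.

Original leaves: [47, 6, 39, 32, 37, 84]
Target new root: 771
Try each candidate change and compute the resulting root:
Candidate A: set leaf[1] = 64 -> leaves = [47, 64, 39, 32, 37, 84]
  L0: [47, 64, 39, 32, 37, 84]
  L1: h(47,64)=(47*31+64)%997=524 h(39,32)=(39*31+32)%997=244 h(37,84)=(37*31+84)%997=234 -> [524, 244, 234]
  L2: h(524,244)=(524*31+244)%997=536 h(234,234)=(234*31+234)%997=509 -> [536, 509]
  L3: h(536,509)=(536*31+509)%997=176 -> [176]
  root = 176 != target 771
Candidate B: set leaf[0] = 62 -> leaves = [62, 6, 39, 32, 37, 84]
  L0: [62, 6, 39, 32, 37, 84]
  L1: h(62,6)=(62*31+6)%997=931 h(39,32)=(39*31+32)%997=244 h(37,84)=(37*31+84)%997=234 -> [931, 244, 234]
  L2: h(931,244)=(931*31+244)%997=192 h(234,234)=(234*31+234)%997=509 -> [192, 509]
  L3: h(192,509)=(192*31+509)%997=479 -> [479]
  root = 479 != target 771
Candidate C: set leaf[3] = 16 -> leaves = [47, 6, 39, 16, 37, 84]
  L0: [47, 6, 39, 16, 37, 84]
  L1: h(47,6)=(47*31+6)%997=466 h(39,16)=(39*31+16)%997=228 h(37,84)=(37*31+84)%997=234 -> [466, 228, 234]
  L2: h(466,228)=(466*31+228)%997=716 h(234,234)=(234*31+234)%997=509 -> [716, 509]
  L3: h(716,509)=(716*31+509)%997=771 -> [771]
  root = 771 == target 771  ** MATCH **
Candidate D: set leaf[4] = 26 -> leaves = [47, 6, 39, 32, 26, 84]
  L0: [47, 6, 39, 32, 26, 84]
  L1: h(47,6)=(47*31+6)%997=466 h(39,32)=(39*31+32)%997=244 h(26,84)=(26*31+84)%997=890 -> [466, 244, 890]
  L2: h(466,244)=(466*31+244)%997=732 h(890,890)=(890*31+890)%997=564 -> [732, 564]
  L3: h(732,564)=(732*31+564)%997=325 -> [325]
  root = 325 != target 771
Candidate C produces the target root.

Answer: C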